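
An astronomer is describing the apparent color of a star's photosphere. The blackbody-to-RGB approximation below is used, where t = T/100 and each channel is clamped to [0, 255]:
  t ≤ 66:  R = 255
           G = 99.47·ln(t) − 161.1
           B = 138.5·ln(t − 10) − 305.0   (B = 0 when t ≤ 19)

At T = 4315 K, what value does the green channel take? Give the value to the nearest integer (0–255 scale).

t = 4315/100 = 43.15; the t ≤ 66 branch applies.
G = 99.47·ln 43.15 − 161.1 = 99.47·3.7647 − 161.1 = 213.373.
Rounded: 213.

213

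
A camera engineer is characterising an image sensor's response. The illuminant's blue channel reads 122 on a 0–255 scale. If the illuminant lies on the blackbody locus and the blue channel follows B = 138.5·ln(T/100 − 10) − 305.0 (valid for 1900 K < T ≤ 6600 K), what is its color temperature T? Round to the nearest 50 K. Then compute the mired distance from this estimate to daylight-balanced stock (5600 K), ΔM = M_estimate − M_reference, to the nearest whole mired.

+134 mireds

ln(t − 10) = (122 + 305.0) / 138.5 = 3.0830.
t − 10 = e^3.0830 = 21.824, so t = 31.824.
T = 100·t = 3182 K → 3200 K to the nearest 50 K.
M_estimate = 10⁶/3200 = 312.50; M_reference = 10⁶/5600 = 178.57.
ΔM = 312.50 − 178.57 = 133.93 → +134 mireds.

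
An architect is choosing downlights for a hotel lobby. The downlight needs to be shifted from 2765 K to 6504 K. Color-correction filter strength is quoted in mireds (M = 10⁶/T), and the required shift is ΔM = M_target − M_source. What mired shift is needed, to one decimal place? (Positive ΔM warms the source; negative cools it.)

M_source = 10⁶/2765 = 361.664; M_target = 10⁶/6504 = 153.752.
ΔM = 153.752 − 361.664 = -207.912 → -207.9 mireds, a cooling shift.

-207.9 mireds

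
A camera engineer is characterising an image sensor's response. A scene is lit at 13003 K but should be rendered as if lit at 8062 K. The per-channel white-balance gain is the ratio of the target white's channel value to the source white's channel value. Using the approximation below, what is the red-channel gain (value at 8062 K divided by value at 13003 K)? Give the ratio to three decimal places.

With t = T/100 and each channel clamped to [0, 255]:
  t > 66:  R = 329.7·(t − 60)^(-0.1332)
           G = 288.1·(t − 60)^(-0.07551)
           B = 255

1.177

At 13003 K (t = 130.03):
  R = 329.7·(130.03 − 60)^(-0.1332) = 329.7·70.03^(-0.1332) = 329.7·0.56782 = 187.209.
At 8062 K (t = 80.62):
  R = 329.7·(80.62 − 60)^(-0.1332) = 329.7·20.62^(-0.1332) = 329.7·0.66825 = 220.321.
Gain = 220.321 / 187.209 = 1.1769 → 1.177.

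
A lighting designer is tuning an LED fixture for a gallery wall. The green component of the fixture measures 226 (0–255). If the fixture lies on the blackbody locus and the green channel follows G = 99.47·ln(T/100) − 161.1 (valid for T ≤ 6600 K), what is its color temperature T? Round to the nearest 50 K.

ln t = (226 + 161.1) / 99.47 = 3.8916.
t = e^3.8916 = 48.990.
T = 100·t = 4899 K → 4900 K to the nearest 50 K.

4900 K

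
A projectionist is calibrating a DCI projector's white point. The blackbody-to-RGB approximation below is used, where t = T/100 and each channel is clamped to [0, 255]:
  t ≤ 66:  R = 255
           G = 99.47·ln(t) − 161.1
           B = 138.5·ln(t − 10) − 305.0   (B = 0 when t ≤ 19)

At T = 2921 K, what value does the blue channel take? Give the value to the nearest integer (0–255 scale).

104

t = 2921/100 = 29.21; the t ≤ 66 branch applies.
B = 138.5·ln(29.21 − 10) − 305.0 = 138.5·ln 19.21 − 305.0 = 138.5·2.9554 − 305.0 = 104.327.
Rounded: 104.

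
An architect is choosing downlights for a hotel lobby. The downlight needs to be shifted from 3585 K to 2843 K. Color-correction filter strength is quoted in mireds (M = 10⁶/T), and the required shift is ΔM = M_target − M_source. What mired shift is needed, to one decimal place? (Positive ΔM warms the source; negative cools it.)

+72.8 mireds

M_source = 10⁶/3585 = 278.940; M_target = 10⁶/2843 = 351.741.
ΔM = 351.741 − 278.940 = 72.801 → +72.8 mireds, a warming shift.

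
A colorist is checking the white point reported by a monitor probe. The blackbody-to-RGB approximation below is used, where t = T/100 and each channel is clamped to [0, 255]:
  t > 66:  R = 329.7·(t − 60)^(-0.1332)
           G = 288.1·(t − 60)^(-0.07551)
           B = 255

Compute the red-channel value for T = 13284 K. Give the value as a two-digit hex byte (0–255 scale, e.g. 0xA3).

t = 13284/100 = 132.84; the t > 66 branch applies.
R = 329.7·(132.84 − 60)^(-0.1332) = 329.7·72.84^(-0.1332) = 329.7·0.56485 = 186.231.
Rounded: 186; in hex, 0xBA.

0xBA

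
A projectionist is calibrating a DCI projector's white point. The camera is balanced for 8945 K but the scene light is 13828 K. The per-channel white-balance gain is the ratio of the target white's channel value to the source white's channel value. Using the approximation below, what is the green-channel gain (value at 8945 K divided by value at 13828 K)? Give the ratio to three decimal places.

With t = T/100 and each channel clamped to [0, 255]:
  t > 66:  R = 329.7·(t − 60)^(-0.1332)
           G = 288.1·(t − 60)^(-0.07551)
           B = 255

At 13828 K (t = 138.28):
  G = 288.1·(138.28 − 60)^(-0.07551) = 288.1·78.28^(-0.07551) = 288.1·0.71947 = 207.278.
At 8945 K (t = 89.45):
  G = 288.1·(89.45 − 60)^(-0.07551) = 288.1·29.45^(-0.07551) = 288.1·0.77459 = 223.158.
Gain = 223.158 / 207.278 = 1.0766 → 1.077.

1.077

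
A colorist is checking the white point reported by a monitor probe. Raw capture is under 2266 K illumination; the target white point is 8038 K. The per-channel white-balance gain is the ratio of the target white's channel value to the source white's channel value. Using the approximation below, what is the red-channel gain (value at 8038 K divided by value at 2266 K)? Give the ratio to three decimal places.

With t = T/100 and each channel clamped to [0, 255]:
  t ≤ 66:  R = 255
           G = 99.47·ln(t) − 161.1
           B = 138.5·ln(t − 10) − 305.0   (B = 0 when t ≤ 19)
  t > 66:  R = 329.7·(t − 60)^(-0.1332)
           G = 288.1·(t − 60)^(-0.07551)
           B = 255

At 2266 K (t = 22.66):
  R = 255 by definition for t ≤ 66.
At 8038 K (t = 80.38):
  R = 329.7·(80.38 − 60)^(-0.1332) = 329.7·20.38^(-0.1332) = 329.7·0.66929 = 220.665.
Gain = 220.665 / 255.000 = 0.8654 → 0.865.

0.865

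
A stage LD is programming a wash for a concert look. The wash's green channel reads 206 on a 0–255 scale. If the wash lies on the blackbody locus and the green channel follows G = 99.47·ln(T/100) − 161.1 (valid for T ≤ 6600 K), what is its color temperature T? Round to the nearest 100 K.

4000 K

ln t = (206 + 161.1) / 99.47 = 3.6906.
t = e^3.6906 = 40.067.
T = 100·t = 4007 K → 4000 K to the nearest 100 K.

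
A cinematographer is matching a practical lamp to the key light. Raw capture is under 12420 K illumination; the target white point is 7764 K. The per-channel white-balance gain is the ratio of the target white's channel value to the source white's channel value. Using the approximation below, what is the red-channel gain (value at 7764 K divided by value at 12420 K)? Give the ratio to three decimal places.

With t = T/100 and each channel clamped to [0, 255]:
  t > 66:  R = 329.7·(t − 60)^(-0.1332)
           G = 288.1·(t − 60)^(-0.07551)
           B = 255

At 12420 K (t = 124.2):
  R = 329.7·(124.2 − 60)^(-0.1332) = 329.7·64.2^(-0.1332) = 329.7·0.57443 = 189.389.
At 7764 K (t = 77.64):
  R = 329.7·(77.64 − 60)^(-0.1332) = 329.7·17.64^(-0.1332) = 329.7·0.68229 = 224.950.
Gain = 224.950 / 189.389 = 1.1878 → 1.188.

1.188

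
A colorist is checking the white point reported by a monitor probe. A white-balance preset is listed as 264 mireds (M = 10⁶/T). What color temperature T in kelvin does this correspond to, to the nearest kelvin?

T = 10⁶ / 264 = 3787.88 K → 3788 K.

3788 K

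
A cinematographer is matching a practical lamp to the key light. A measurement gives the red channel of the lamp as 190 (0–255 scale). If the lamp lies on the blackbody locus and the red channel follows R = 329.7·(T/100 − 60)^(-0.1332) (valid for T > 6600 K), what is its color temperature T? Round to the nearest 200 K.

12200 K

(t − 60)^(-0.1332) = 190/329.7 = 0.57628.
t − 60 = 0.57628^(1/-0.1332) = 0.57628^(-7.508) = 62.667, so t = 122.667.
T = 100·t = 12267 K → 12200 K to the nearest 200 K.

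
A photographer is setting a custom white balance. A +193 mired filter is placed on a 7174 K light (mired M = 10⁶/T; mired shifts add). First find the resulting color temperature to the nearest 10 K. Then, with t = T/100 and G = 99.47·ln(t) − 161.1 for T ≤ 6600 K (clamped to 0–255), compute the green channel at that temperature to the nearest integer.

178

M_in = 10⁶/7174 = 139.39; M_out = 139.39 + (+193) = 332.39.
T_out = 10⁶/332.39 = 3008.5 K → 3010 K; t = 30.1.
G = 99.47·ln 30.1 − 161.1 = 99.47·3.4045 − 161.1 = 177.548.
Rounded: 178.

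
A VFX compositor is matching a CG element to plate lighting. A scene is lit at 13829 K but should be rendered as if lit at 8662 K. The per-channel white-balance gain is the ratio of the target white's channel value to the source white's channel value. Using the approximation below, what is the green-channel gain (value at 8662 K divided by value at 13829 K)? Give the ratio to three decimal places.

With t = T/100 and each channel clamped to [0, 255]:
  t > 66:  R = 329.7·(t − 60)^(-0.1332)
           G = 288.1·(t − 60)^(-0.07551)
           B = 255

At 13829 K (t = 138.29):
  G = 288.1·(138.29 − 60)^(-0.07551) = 288.1·78.29^(-0.07551) = 288.1·0.71946 = 207.276.
At 8662 K (t = 86.62):
  G = 288.1·(86.62 − 60)^(-0.07551) = 288.1·26.62^(-0.07551) = 288.1·0.78052 = 224.867.
Gain = 224.867 / 207.276 = 1.0849 → 1.085.

1.085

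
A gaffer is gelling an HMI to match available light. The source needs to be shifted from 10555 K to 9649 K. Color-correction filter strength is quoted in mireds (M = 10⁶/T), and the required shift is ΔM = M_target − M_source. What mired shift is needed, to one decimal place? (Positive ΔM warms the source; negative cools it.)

+8.9 mireds

M_source = 10⁶/10555 = 94.742; M_target = 10⁶/9649 = 103.638.
ΔM = 103.638 − 94.742 = 8.896 → +8.9 mireds, a warming shift.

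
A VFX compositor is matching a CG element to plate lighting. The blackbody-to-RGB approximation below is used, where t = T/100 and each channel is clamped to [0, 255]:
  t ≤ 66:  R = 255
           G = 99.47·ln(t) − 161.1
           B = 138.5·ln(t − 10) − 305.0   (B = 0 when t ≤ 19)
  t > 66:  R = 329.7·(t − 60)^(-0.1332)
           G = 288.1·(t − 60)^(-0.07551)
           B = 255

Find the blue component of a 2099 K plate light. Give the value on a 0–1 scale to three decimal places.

0.106

t = 2099/100 = 20.99; the t ≤ 66 branch applies.
B = 138.5·ln(20.99 − 10) − 305.0 = 138.5·ln 10.99 − 305.0 = 138.5·2.3970 − 305.0 = 26.983.
On a 0–1 scale: 26.983/255 = 0.1058 → 0.106.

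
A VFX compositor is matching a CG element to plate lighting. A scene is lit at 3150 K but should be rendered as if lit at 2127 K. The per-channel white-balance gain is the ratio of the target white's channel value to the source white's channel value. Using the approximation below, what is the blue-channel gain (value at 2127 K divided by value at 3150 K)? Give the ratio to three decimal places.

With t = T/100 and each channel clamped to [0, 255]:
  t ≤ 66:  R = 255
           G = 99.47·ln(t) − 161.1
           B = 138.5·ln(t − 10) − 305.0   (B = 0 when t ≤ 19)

0.254

At 3150 K (t = 31.5):
  B = 138.5·ln(31.5 − 10) − 305.0 = 138.5·ln 21.5 − 305.0 = 138.5·3.0681 − 305.0 = 119.925.
At 2127 K (t = 21.27):
  B = 138.5·ln(21.27 − 10) − 305.0 = 138.5·ln 11.27 − 305.0 = 138.5·2.4221 − 305.0 = 30.467.
Gain = 30.467 / 119.925 = 0.2540 → 0.254.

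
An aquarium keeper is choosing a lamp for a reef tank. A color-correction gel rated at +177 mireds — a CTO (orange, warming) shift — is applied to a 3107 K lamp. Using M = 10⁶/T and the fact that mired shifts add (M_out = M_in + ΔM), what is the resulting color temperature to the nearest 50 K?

M_in = 10⁶/3107 = 321.85 mireds.
M_out = 321.85 + (+177) = 498.85 mireds.
T_out = 10⁶/498.85 = 2004.6 K → 2000 K.

2000 K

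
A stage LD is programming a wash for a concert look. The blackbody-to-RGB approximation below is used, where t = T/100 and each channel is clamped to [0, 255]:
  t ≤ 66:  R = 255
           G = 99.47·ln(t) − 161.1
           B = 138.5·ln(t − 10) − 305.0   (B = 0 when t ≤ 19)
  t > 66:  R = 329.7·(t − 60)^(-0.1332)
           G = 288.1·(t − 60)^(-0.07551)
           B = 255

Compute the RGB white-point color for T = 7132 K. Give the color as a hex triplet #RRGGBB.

#EFF0FF

t = 7132/100 = 71.32; the t > 66 branch applies.
R = 329.7·(71.32 − 60)^(-0.1332) = 329.7·11.32^(-0.1332) = 329.7·0.72382 = 238.642.
G = 288.1·(71.32 − 60)^(-0.07551) = 288.1·11.32^(-0.07551) = 288.1·0.83258 = 239.865.
B = 255 by definition for t > 66.
Rounded: (239, 240, 255).
In hex: #EFF0FF.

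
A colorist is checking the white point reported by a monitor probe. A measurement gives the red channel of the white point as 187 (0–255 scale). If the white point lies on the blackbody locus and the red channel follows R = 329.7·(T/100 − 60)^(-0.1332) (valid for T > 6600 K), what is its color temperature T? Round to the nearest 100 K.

13100 K

(t − 60)^(-0.1332) = 187/329.7 = 0.56718.
t − 60 = 0.56718^(1/-0.1332) = 0.56718^(-7.508) = 70.620, so t = 130.620.
T = 100·t = 13062 K → 13100 K to the nearest 100 K.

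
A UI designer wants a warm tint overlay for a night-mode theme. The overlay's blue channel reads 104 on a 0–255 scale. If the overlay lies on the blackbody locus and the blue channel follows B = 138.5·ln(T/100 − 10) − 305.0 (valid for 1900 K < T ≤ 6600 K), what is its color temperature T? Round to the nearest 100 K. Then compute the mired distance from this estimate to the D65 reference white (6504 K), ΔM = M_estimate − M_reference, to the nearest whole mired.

ln(t − 10) = (104 + 305.0) / 138.5 = 2.9531.
t − 10 = e^2.9531 = 19.165, so t = 29.165.
T = 100·t = 2916 K → 2900 K to the nearest 100 K.
M_estimate = 10⁶/2900 = 344.83; M_reference = 10⁶/6504 = 153.75.
ΔM = 344.83 − 153.75 = 191.08 → +191 mireds.

+191 mireds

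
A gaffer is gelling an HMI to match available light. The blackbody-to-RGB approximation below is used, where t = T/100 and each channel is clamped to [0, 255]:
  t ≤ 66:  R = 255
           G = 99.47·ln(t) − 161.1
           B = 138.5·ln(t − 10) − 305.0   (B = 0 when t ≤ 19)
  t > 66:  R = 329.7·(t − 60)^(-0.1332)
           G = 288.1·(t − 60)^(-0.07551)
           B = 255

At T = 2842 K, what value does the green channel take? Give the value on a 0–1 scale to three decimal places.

0.674

t = 2842/100 = 28.42; the t ≤ 66 branch applies.
G = 99.47·ln 28.42 − 161.1 = 99.47·3.3471 − 161.1 = 171.835.
On a 0–1 scale: 171.835/255 = 0.6739 → 0.674.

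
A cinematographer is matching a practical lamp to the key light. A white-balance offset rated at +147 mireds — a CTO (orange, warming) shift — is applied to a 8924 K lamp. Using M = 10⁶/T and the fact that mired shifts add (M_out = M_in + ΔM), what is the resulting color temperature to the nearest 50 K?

M_in = 10⁶/8924 = 112.06 mireds.
M_out = 112.06 + (+147) = 259.06 mireds.
T_out = 10⁶/259.06 = 3860.1 K → 3850 K.

3850 K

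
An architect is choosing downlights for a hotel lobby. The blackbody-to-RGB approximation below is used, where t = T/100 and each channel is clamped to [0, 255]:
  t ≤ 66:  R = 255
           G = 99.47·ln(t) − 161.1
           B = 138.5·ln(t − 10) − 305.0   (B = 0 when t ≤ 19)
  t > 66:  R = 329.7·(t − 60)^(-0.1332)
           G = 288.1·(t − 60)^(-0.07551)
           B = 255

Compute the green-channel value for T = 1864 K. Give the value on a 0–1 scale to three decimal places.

0.509

t = 1864/100 = 18.64; the t ≤ 66 branch applies.
G = 99.47·ln 18.64 − 161.1 = 99.47·2.9253 − 161.1 = 129.881.
On a 0–1 scale: 129.881/255 = 0.5093 → 0.509.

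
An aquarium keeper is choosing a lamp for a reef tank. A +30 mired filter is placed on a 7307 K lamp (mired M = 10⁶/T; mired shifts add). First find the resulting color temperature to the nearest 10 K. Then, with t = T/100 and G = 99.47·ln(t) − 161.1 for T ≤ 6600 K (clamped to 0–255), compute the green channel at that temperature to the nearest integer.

246

M_in = 10⁶/7307 = 136.86; M_out = 136.86 + (+30) = 166.86.
T_out = 10⁶/166.86 = 5993.2 K → 5990 K; t = 59.9.
G = 99.47·ln 59.9 − 161.1 = 99.47·4.0927 − 161.1 = 245.999.
Rounded: 246.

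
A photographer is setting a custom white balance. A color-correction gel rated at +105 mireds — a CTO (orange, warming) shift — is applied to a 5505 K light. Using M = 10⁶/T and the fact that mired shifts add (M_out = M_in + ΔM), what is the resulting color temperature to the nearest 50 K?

M_in = 10⁶/5505 = 181.65 mireds.
M_out = 181.65 + (+105) = 286.65 mireds.
T_out = 10⁶/286.65 = 3488.5 K → 3500 K.

3500 K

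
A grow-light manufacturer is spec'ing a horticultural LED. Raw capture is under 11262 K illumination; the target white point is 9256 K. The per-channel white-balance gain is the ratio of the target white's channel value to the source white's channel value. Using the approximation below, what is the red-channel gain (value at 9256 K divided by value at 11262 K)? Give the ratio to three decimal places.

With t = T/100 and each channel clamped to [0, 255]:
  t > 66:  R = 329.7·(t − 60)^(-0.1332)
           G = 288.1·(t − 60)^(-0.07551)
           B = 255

At 11262 K (t = 112.62):
  R = 329.7·(112.62 − 60)^(-0.1332) = 329.7·52.62^(-0.1332) = 329.7·0.58985 = 194.474.
At 9256 K (t = 92.56):
  R = 329.7·(92.56 − 60)^(-0.1332) = 329.7·32.56^(-0.1332) = 329.7·0.62880 = 207.314.
Gain = 207.314 / 194.474 = 1.0660 → 1.066.

1.066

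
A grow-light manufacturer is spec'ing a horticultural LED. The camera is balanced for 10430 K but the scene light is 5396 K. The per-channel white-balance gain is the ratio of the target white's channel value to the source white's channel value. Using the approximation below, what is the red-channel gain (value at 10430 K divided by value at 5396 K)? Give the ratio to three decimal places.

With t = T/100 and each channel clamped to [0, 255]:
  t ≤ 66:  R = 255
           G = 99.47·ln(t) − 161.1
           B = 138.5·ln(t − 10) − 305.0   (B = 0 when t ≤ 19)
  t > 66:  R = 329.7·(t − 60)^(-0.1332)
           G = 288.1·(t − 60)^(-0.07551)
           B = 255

0.780

At 5396 K (t = 53.96):
  R = 255 by definition for t ≤ 66.
At 10430 K (t = 104.3):
  R = 329.7·(104.3 − 60)^(-0.1332) = 329.7·44.3^(-0.1332) = 329.7·0.60353 = 198.984.
Gain = 198.984 / 255.000 = 0.7803 → 0.780.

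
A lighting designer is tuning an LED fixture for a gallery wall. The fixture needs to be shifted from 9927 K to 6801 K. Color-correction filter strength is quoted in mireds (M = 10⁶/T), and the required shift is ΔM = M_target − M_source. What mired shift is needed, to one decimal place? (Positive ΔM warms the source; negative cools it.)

+46.3 mireds

M_source = 10⁶/9927 = 100.735; M_target = 10⁶/6801 = 147.037.
ΔM = 147.037 − 100.735 = 46.302 → +46.3 mireds, a warming shift.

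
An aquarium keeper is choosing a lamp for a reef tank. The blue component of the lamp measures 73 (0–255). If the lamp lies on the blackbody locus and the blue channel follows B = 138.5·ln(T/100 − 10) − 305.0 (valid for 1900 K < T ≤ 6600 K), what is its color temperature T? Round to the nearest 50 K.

ln(t − 10) = (73 + 305.0) / 138.5 = 2.7292.
t − 10 = e^2.7292 = 15.321, so t = 25.321.
T = 100·t = 2532 K → 2550 K to the nearest 50 K.

2550 K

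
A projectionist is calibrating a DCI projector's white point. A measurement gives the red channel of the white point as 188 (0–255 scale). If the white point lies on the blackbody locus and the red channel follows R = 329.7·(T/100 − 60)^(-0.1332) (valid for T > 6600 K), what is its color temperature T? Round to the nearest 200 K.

(t − 60)^(-0.1332) = 188/329.7 = 0.57022.
t − 60 = 0.57022^(1/-0.1332) = 0.57022^(-7.508) = 67.848, so t = 127.848.
T = 100·t = 12785 K → 12800 K to the nearest 200 K.

12800 K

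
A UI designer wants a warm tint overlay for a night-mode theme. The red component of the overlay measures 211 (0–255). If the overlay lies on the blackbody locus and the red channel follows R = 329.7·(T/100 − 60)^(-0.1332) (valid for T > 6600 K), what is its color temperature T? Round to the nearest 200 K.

8800 K

(t − 60)^(-0.1332) = 211/329.7 = 0.63998.
t − 60 = 0.63998^(1/-0.1332) = 0.63998^(-7.508) = 28.525, so t = 88.525.
T = 100·t = 8853 K → 8800 K to the nearest 200 K.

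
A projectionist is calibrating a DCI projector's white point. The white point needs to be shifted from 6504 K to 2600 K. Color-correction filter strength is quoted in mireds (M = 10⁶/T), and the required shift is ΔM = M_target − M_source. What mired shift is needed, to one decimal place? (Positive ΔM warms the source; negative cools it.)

M_source = 10⁶/6504 = 153.752; M_target = 10⁶/2600 = 384.615.
ΔM = 384.615 − 153.752 = 230.864 → +230.9 mireds, a warming shift.

+230.9 mireds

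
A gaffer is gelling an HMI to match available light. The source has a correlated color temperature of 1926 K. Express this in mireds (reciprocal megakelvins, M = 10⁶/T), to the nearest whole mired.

M = 10⁶ / 1926 = 519.211 → 519 mireds.

519 mireds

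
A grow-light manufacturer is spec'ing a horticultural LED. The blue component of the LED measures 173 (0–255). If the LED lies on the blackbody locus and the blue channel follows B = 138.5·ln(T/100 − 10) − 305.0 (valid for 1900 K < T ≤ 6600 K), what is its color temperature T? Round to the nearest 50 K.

4150 K

ln(t − 10) = (173 + 305.0) / 138.5 = 3.4513.
t − 10 = e^3.4513 = 31.540, so t = 41.540.
T = 100·t = 4154 K → 4150 K to the nearest 50 K.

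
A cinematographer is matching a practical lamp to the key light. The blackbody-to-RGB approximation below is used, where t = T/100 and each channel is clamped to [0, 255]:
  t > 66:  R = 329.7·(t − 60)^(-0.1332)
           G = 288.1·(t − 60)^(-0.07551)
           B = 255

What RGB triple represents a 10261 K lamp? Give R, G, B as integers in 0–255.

R=200, G=217, B=255

t = 10261/100 = 102.61; the t > 66 branch applies.
R = 329.7·(102.61 − 60)^(-0.1332) = 329.7·42.61^(-0.1332) = 329.7·0.60667 = 200.018.
G = 288.1·(102.61 − 60)^(-0.07551) = 288.1·42.61^(-0.07551) = 288.1·0.75328 = 217.020.
B = 255 by definition for t > 66.
Rounded: (200, 217, 255).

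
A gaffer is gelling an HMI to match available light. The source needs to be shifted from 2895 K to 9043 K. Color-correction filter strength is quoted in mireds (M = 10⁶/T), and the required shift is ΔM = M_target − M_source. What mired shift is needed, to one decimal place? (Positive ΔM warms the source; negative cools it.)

M_source = 10⁶/2895 = 345.423; M_target = 10⁶/9043 = 110.583.
ΔM = 110.583 − 345.423 = -234.840 → -234.8 mireds, a cooling shift.

-234.8 mireds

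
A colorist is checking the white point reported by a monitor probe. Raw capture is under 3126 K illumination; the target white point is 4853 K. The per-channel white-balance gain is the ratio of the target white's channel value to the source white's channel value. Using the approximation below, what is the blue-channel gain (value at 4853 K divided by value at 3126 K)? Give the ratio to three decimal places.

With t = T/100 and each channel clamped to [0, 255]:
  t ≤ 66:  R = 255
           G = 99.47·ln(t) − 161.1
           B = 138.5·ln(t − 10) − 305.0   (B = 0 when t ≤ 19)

1.696

At 3126 K (t = 31.26):
  B = 138.5·ln(31.26 − 10) − 305.0 = 138.5·ln 21.26 − 305.0 = 138.5·3.0568 − 305.0 = 118.371.
At 4853 K (t = 48.53):
  B = 138.5·ln(48.53 − 10) − 305.0 = 138.5·ln 38.53 − 305.0 = 138.5·3.6514 − 305.0 = 200.724.
Gain = 200.724 / 118.371 = 1.6957 → 1.696.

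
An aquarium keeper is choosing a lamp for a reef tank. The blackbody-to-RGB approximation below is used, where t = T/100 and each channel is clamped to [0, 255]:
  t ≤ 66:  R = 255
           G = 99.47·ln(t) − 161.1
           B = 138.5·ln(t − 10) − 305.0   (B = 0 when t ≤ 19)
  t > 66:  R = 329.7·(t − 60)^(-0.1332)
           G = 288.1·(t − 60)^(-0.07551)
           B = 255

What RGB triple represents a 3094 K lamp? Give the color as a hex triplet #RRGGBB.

t = 3094/100 = 30.94; the t ≤ 66 branch applies.
R = 255 by definition for t ≤ 66.
G = 99.47·ln 30.94 − 161.1 = 99.47·3.4320 − 161.1 = 180.286.
B = 138.5·ln(30.94 − 10) − 305.0 = 138.5·ln 20.94 − 305.0 = 138.5·3.0417 − 305.0 = 116.270.
Rounded: (255, 180, 116).
In hex: #FFB474.

#FFB474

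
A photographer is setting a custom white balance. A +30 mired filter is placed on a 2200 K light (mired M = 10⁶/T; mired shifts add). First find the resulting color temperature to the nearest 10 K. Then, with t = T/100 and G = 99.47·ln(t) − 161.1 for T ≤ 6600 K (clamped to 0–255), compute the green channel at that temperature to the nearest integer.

M_in = 10⁶/2200 = 454.55; M_out = 454.55 + (+30) = 484.55.
T_out = 10⁶/484.55 = 2063.8 K → 2060 K; t = 20.6.
G = 99.47·ln 20.6 − 161.1 = 99.47·3.0253 − 161.1 = 139.826.
Rounded: 140.

140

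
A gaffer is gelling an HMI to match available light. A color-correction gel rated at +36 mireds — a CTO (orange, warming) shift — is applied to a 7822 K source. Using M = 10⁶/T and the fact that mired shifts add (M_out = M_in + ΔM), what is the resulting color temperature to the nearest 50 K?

6100 K

M_in = 10⁶/7822 = 127.84 mireds.
M_out = 127.84 + (+36) = 163.84 mireds.
T_out = 10⁶/163.84 = 6103.3 K → 6100 K.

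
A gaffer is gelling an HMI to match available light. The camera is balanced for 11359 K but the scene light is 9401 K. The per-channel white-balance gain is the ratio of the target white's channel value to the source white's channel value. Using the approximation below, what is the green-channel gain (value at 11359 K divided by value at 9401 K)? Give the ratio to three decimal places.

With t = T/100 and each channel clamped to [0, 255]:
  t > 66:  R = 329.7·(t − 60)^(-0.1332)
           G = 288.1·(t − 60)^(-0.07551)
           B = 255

0.966

At 9401 K (t = 94.01):
  G = 288.1·(94.01 − 60)^(-0.07551) = 288.1·34.01^(-0.07551) = 288.1·0.76621 = 220.745.
At 11359 K (t = 113.59):
  G = 288.1·(113.59 − 60)^(-0.07551) = 288.1·53.59^(-0.07551) = 288.1·0.74035 = 213.295.
Gain = 213.295 / 220.745 = 0.9662 → 0.966.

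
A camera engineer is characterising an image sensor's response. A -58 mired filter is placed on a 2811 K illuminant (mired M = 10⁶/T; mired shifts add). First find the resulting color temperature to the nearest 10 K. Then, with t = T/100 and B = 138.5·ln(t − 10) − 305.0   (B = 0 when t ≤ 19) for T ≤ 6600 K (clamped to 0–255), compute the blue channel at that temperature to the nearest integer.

M_in = 10⁶/2811 = 355.75; M_out = 355.75 + (-58) = 297.75.
T_out = 10⁶/297.75 = 3358.6 K → 3360 K; t = 33.6.
B = 138.5·ln(33.6 − 10) − 305.0 = 138.5·ln 23.6 − 305.0 = 138.5·3.1612 − 305.0 = 132.833.
Rounded: 133.

133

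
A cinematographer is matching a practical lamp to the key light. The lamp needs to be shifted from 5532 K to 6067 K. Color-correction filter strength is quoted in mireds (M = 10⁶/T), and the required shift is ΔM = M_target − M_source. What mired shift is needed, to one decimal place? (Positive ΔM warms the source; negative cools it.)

M_source = 10⁶/5532 = 180.766; M_target = 10⁶/6067 = 164.826.
ΔM = 164.826 − 180.766 = -15.940 → -15.9 mireds, a cooling shift.

-15.9 mireds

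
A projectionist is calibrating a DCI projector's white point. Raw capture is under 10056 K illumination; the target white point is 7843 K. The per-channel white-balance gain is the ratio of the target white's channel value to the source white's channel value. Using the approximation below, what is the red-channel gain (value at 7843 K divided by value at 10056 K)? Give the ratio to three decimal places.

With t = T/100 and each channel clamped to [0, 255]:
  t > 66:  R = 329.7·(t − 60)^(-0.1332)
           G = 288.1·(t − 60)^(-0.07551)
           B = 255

At 10056 K (t = 100.56):
  R = 329.7·(100.56 − 60)^(-0.1332) = 329.7·40.56^(-0.1332) = 329.7·0.61066 = 201.335.
At 7843 K (t = 78.43):
  R = 329.7·(78.43 − 60)^(-0.1332) = 329.7·18.43^(-0.1332) = 329.7·0.67832 = 223.641.
Gain = 223.641 / 201.335 = 1.1108 → 1.111.

1.111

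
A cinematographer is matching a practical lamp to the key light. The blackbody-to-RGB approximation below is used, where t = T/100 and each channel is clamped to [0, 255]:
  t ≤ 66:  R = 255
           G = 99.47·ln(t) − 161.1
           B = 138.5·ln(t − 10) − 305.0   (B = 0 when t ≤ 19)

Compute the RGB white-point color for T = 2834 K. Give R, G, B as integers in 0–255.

R=255, G=172, B=98

t = 2834/100 = 28.34; the t ≤ 66 branch applies.
R = 255 by definition for t ≤ 66.
G = 99.47·ln 28.34 − 161.1 = 99.47·3.3443 − 161.1 = 171.555.
B = 138.5·ln(28.34 − 10) − 305.0 = 138.5·ln 18.34 − 305.0 = 138.5·2.9091 − 305.0 = 97.908.
Rounded: (255, 172, 98).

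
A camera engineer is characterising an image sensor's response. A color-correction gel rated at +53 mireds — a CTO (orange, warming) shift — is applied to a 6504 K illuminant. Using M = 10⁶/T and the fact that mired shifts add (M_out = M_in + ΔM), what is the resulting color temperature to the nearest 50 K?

4850 K

M_in = 10⁶/6504 = 153.75 mireds.
M_out = 153.75 + (+53) = 206.75 mireds.
T_out = 10⁶/206.75 = 4836.7 K → 4850 K.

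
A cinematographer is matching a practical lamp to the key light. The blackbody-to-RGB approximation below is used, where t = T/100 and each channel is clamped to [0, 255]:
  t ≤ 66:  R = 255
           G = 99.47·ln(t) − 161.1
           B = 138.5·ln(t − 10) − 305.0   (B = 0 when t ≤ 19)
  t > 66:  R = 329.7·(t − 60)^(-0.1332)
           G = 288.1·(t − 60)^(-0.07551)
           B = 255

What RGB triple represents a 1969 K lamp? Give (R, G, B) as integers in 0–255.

(255, 135, 10)

t = 1969/100 = 19.69; the t ≤ 66 branch applies.
R = 255 by definition for t ≤ 66.
G = 99.47·ln 19.69 − 161.1 = 99.47·2.9801 − 161.1 = 135.332.
B = 138.5·ln(19.69 − 10) − 305.0 = 138.5·ln 9.69 − 305.0 = 138.5·2.2711 − 305.0 = 9.547.
Rounded: (255, 135, 10).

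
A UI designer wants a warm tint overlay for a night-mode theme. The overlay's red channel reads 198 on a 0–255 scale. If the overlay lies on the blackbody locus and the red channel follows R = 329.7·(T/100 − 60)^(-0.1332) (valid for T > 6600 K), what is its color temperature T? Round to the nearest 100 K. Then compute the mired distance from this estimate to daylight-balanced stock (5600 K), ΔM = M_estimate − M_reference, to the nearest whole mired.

-84 mireds

(t − 60)^(-0.1332) = 198/329.7 = 0.60055.
t − 60 = 0.60055^(1/-0.1332) = 0.60055^(-7.508) = 45.980, so t = 105.980.
T = 100·t = 10598 K → 10600 K to the nearest 100 K.
M_estimate = 10⁶/10600 = 94.34; M_reference = 10⁶/5600 = 178.57.
ΔM = 94.34 − 178.57 = -84.23 → -84 mireds.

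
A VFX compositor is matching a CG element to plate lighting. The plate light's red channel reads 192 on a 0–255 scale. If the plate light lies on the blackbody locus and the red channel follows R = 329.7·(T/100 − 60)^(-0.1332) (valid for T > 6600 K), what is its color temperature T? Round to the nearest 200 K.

11800 K

(t − 60)^(-0.1332) = 192/329.7 = 0.58235.
t − 60 = 0.58235^(1/-0.1332) = 0.58235^(-7.508) = 57.929, so t = 117.929.
T = 100·t = 11793 K → 11800 K to the nearest 200 K.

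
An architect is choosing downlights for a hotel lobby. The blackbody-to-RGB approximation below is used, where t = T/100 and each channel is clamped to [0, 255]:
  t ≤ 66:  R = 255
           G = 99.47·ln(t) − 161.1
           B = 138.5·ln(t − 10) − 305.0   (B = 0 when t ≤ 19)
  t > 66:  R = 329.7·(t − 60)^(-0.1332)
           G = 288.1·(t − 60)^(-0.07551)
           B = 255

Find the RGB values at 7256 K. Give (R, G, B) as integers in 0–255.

t = 7256/100 = 72.56; the t > 66 branch applies.
R = 329.7·(72.56 − 60)^(-0.1332) = 329.7·12.56^(-0.1332) = 329.7·0.71386 = 235.360.
G = 288.1·(72.56 − 60)^(-0.07551) = 288.1·12.56^(-0.07551) = 288.1·0.82607 = 237.990.
B = 255 by definition for t > 66.
Rounded: (235, 238, 255).

(235, 238, 255)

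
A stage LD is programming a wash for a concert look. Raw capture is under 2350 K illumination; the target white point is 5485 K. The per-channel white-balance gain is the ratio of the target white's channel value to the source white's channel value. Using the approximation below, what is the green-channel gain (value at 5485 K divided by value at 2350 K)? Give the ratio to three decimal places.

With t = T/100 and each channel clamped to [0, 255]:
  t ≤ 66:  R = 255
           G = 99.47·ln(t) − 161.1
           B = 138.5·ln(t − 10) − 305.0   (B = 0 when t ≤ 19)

At 2350 K (t = 23.5):
  G = 99.47·ln 23.5 − 161.1 = 99.47·3.1570 − 161.1 = 152.927.
At 5485 K (t = 54.85):
  G = 99.47·ln 54.85 − 161.1 = 99.47·4.0046 − 161.1 = 237.238.
Gain = 237.238 / 152.927 = 1.5513 → 1.551.

1.551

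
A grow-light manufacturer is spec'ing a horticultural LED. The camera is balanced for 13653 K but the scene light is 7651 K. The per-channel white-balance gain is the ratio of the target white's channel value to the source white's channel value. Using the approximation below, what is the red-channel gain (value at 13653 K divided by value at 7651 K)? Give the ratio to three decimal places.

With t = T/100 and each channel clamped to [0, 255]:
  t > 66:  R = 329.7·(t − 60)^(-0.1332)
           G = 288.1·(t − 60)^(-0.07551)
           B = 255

0.815

At 7651 K (t = 76.51):
  R = 329.7·(76.51 − 60)^(-0.1332) = 329.7·16.51^(-0.1332) = 329.7·0.68833 = 226.942.
At 13653 K (t = 136.53):
  R = 329.7·(136.53 − 60)^(-0.1332) = 329.7·76.53^(-0.1332) = 329.7·0.56114 = 185.009.
Gain = 185.009 / 226.942 = 0.8152 → 0.815.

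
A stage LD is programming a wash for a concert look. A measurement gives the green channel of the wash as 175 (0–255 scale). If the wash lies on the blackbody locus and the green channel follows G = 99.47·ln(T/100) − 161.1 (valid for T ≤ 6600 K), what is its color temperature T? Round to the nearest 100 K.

2900 K

ln t = (175 + 161.1) / 99.47 = 3.3789.
t = e^3.3789 = 29.339.
T = 100·t = 2934 K → 2900 K to the nearest 100 K.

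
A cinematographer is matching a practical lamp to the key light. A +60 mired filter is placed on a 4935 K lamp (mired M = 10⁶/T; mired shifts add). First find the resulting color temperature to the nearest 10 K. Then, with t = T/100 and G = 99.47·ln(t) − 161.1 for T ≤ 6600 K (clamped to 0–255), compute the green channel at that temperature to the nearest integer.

M_in = 10⁶/4935 = 202.63; M_out = 202.63 + (+60) = 262.63.
T_out = 10⁶/262.63 = 3807.6 K → 3810 K; t = 38.1.
G = 99.47·ln 38.1 − 161.1 = 99.47·3.6402 − 161.1 = 200.992.
Rounded: 201.

201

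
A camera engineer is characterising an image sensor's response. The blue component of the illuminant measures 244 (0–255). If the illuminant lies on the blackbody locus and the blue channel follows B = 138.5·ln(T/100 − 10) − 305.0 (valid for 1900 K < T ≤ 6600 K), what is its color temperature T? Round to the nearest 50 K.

ln(t − 10) = (244 + 305.0) / 138.5 = 3.9639.
t − 10 = e^3.9639 = 52.662, so t = 62.662.
T = 100·t = 6266 K → 6250 K to the nearest 50 K.

6250 K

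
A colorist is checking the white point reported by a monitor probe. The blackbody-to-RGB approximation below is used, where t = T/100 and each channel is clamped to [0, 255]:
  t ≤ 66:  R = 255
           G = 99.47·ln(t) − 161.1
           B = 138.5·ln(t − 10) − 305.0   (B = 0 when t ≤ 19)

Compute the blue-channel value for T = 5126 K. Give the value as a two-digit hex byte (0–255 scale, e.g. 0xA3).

0xD2

t = 5126/100 = 51.26; the t ≤ 66 branch applies.
B = 138.5·ln(51.26 − 10) − 305.0 = 138.5·ln 41.26 − 305.0 = 138.5·3.7199 − 305.0 = 210.205.
Rounded: 210; in hex, 0xD2.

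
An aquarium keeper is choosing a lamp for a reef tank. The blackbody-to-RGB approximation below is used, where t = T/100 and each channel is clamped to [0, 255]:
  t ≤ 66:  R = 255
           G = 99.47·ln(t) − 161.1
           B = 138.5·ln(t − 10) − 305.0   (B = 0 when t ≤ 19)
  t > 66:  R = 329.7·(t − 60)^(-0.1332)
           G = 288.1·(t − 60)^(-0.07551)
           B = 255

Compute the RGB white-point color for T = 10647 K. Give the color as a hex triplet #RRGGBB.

#C6D8FF

t = 10647/100 = 106.47; the t > 66 branch applies.
R = 329.7·(106.47 − 60)^(-0.1332) = 329.7·46.47^(-0.1332) = 329.7·0.59970 = 197.720.
G = 288.1·(106.47 − 60)^(-0.07551) = 288.1·46.47^(-0.07551) = 288.1·0.74836 = 215.603.
B = 255 by definition for t > 66.
Rounded: (198, 216, 255).
In hex: #C6D8FF.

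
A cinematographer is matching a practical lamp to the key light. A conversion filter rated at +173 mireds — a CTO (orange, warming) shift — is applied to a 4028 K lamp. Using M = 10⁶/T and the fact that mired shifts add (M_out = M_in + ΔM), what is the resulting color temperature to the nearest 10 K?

M_in = 10⁶/4028 = 248.26 mireds.
M_out = 248.26 + (+173) = 421.26 mireds.
T_out = 10⁶/421.26 = 2373.8 K → 2370 K.

2370 K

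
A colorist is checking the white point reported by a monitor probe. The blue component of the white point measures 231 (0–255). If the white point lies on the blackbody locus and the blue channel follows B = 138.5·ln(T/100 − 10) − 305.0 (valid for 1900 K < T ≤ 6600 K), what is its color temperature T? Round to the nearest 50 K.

5800 K

ln(t − 10) = (231 + 305.0) / 138.5 = 3.8700.
t − 10 = e^3.8700 = 47.944, so t = 57.944.
T = 100·t = 5794 K → 5800 K to the nearest 50 K.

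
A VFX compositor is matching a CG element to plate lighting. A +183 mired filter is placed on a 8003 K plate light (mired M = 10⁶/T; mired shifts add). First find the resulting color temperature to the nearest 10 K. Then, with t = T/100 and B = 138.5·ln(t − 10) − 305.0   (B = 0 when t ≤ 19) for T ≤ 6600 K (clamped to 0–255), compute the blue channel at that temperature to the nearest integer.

M_in = 10⁶/8003 = 124.95; M_out = 124.95 + (+183) = 307.95.
T_out = 10⁶/307.95 = 3247.2 K → 3250 K; t = 32.5.
B = 138.5·ln(32.5 − 10) − 305.0 = 138.5·ln 22.5 − 305.0 = 138.5·3.1135 − 305.0 = 126.222.
Rounded: 126.

126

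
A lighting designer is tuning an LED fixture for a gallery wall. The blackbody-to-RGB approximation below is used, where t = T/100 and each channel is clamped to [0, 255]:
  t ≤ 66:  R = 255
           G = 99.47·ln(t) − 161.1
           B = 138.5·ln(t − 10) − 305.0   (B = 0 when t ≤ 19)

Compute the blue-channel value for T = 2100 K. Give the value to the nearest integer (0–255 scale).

27

t = 2100/100 = 21; the t ≤ 66 branch applies.
B = 138.5·ln(21 − 10) − 305.0 = 138.5·ln 11 − 305.0 = 138.5·2.3979 − 305.0 = 27.108.
Rounded: 27.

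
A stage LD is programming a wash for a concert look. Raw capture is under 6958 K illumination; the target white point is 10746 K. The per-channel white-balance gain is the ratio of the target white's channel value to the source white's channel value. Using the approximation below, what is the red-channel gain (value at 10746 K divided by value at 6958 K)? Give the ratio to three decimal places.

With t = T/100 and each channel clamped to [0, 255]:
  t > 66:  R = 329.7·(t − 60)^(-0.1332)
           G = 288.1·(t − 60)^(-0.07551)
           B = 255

0.808

At 6958 K (t = 69.58):
  R = 329.7·(69.58 − 60)^(-0.1332) = 329.7·9.58^(-0.1332) = 329.7·0.74009 = 244.006.
At 10746 K (t = 107.46):
  R = 329.7·(107.46 − 60)^(-0.1332) = 329.7·47.46^(-0.1332) = 329.7·0.59802 = 197.166.
Gain = 197.166 / 244.006 = 0.8080 → 0.808.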